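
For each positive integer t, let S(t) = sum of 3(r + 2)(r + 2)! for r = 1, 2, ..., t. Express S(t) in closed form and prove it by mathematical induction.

We claim S(t) = 3(t + 3)! - 18 for all t ≥ 1.
Base step (t = 1): S(1) = 54, and the closed form gives 54. They agree.
For the inductive step, assume it holds for an arbitrary r ≥ 1, so S(r) = 3(r + 3)! - 18.
Then S(r+1) = S(r) + (3(r + 3)(r + 3)!) = (3(r + 3)! - 18) + (3(r + 3)(r + 3)!).
Simplifying, S(r+1) = 3((r+1) + 3)! - 18,
which is the closed form with t = r+1.
This completes the induction.

S(t) = 3(t + 3)! - 18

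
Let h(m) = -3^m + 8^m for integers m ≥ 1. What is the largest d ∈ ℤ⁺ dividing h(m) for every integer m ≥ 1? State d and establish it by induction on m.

d = 5

Computing the first values: h(1) = 5 and h(2) = 55; gcd(5, 55) = 5, so d ≤ 5.
We prove 5 | -3^m + 8^m for all m ≥ 1 by induction on m.
When m = 1: h(1) = 5 = 5·(1), so 5 | h(1).
Inductive step: suppose the statement holds for some p ≥ 1, i.e. 5 | h(p). Then
8^{p+1} − 3^{p+1} = 8·8^p − 3·3^p = 8·(8^p − 3^p) + (5)·3^p. The first term is divisible by 5 by the inductive hypothesis, and the second term (5)·3^p is divisible by 5 since 5 | 5. Hence 5 | h(p+1).
By induction, the statement is established for all m ≥ 1.
Therefore the largest such d is 5.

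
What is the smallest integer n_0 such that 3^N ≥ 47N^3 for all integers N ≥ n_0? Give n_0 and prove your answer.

At N = 9: 19683 < 34263, so the inequality fails and n_0 ≥ 10. We prove 3^N ≥ 47N^3 for all N ≥ 10.
When N = 10: 3^N = 59049 and 47N^3 = 47000, so 59049 ≥ 47000.
Inductive step: assume the claim holds for N = m, so 3^m ≥ 47m^3.
Then 3^(m + 1) = 3·(3^m) ≥ 3·(47m^3).
Also, for m ≥ 10 we have 3·(47m^3) ≥ 47(m+1)^3, since 3 ≥ (1 + 1/m)^3 for all m ≥ 10.
Combining, 3^(m + 1) ≥ 47(m+1)^3.
By induction, the statement is established for all N ≥ 10.
Hence the smallest such n_0 is 10.

n_0 = 10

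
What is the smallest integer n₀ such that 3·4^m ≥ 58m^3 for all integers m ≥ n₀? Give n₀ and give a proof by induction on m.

At m = 6: 12288 < 12528, so the inequality fails and n₀ ≥ 7. We prove 3·4^m ≥ 58m^3 for all m ≥ 7.
Base case (m = 7): 3·4^m = 49152 and 58m^3 = 19894, so 49152 ≥ 19894.
Inductive step: suppose the statement holds for some j ≥ 7, so 3·4^j ≥ 58j^3.
Then 3·4^(j + 1) = 4·(3·4^j) ≥ 4·(58j^3).
Also, for j ≥ 7 we have 4·(58j^3) ≥ 58(j+1)^3, since 4 ≥ (1 + 1/j)^3 for all j ≥ 7.
Combining, 3·4^(j + 1) ≥ 58(j+1)^3.
This completes the induction.
Hence the smallest such n₀ is 7.

n₀ = 7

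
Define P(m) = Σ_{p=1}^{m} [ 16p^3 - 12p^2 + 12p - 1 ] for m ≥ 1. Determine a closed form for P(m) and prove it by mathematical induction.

P(m) = m(4m^3 + 4m^2 + 4m + 3)

We claim P(m) = m(4m^3 + 4m^2 + 4m + 3) for all m ≥ 1.
For the base case m = 1: P(1) = 15, and the closed form gives 15. They agree.
Inductive step: suppose the statement holds for some p ≥ 1, so P(p) = p(4p^3 + 4p^2 + 4p + 3).
Then P(p+1) = P(p) + (16p^3 + 36p^2 + 36p + 15) = (p(4p^3 + 4p^2 + 4p + 3)) + (16p^3 + 36p^2 + 36p + 15).
Simplifying, P(p+1) = (p + 1)(4p^3 + 16p^2 + 24p + 15) = (p+1)(4(p+1)^3 + 4(p+1)^2 + 4(p+1) + 3),
which is the closed form with m = p+1.
By the principle of mathematical induction, the result holds for all m ≥ 1.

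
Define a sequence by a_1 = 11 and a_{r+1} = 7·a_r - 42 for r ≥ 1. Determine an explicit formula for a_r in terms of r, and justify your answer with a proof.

Computing the first terms: a_1 = 11, a_2 = 35, a_3 = 203. This suggests a_r = 4·7^(r - 1) + 7.
When r = 1: the formula gives 11 = 11 = a_1.
For the inductive step, assume it holds for an arbitrary i ≥ 1, so a_i = 4·7^(i - 1) + 7.
Then a_{i+1} = 7·a_i - 42 = 7·(4·7^(i - 1) + 7) - 42 = 4·7^i + 7 = 4·7^((i+1) - 1) + 7,
which is the claimed formula at r = i+1.
This completes the induction.

a_r = 4·7^(r - 1) + 7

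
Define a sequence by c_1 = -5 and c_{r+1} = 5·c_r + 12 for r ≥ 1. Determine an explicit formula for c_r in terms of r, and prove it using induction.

Computing the first terms: c_1 = -5, c_2 = -13, c_3 = -53. This suggests c_r = -2·5^(r - 1) - 3.
Base case (r = 1): the formula gives -5 = -5 = c_1.
Suppose the result is true for r = k, so c_k = -2·5^(k - 1) - 3.
Then c_{k+1} = 5·c_k + 12 = 5·(-2·5^(k - 1) - 3) + 12 = -2·5^k - 3 = -2·5^((k+1) - 1) - 3,
which is the claimed formula at r = k+1.
This completes the induction.

c_r = -2·5^(r - 1) - 3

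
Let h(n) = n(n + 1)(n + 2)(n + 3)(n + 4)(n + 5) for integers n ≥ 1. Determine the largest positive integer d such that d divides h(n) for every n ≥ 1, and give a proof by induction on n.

d = 720

Computing the first values: h(1) = 720 and h(2) = 5040; gcd(720, 5040) = 720, so d ≤ 720.
We prove 720 | n(n + 1)(n + 2)(n + 3)(n + 4)(n + 5) for all n ≥ 1 by induction on n.
When n = 1: h(1) = 720 = 720·(1), so 720 | h(1).
For the inductive step, assume it holds for an arbitrary p ≥ 1, i.e. 720 | h(p). Then
h(p+1) − h(p) = (p+1)·(p+2)·(p+3)·(p+4)·(p+5)·(p+6) − p·(p+1)·(p+2)·(p+3)·(p+4)·(p+5) = (p+1)·(p+2)·(p+3)·(p+4)·(p+5)·[(p+6) − p] = 6·(p+1)·(p+2)·(p+3)·(p+4)·(p+5). The product of 5 consecutive integers is divisible by (5)! = 120, so h(p+1) − h(p) is divisible by 6·120 = 720. By the inductive hypothesis 720 | h(p), hence 720 | h(p+1).
Hence, by induction on n, the claim holds for every n ≥ 1.
Therefore the largest such d is 720.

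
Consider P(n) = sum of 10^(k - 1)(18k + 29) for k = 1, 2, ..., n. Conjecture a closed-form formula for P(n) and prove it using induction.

P(n) = 10^n(2n + 3) - 3

We claim P(n) = 10^n(2n + 3) - 3 for all n ≥ 1.
Base case (n = 1): P(1) = 47, and the closed form gives 47. They agree.
Inductive step: assume the claim holds for n = k, so P(k) = 10^k(2k + 3) - 3.
Then P(k+1) = P(k) + (10^k(18k + 47)) = (10^k(2k + 3) - 3) + (10^k(18k + 47)).
Simplifying, P(k+1) = 20·10^k·k + 50·10^k - 3 = 10^(k+1)(2(k+1) + 3) - 3,
which is the closed form with n = k+1.
By induction, the statement is established for all n ≥ 1.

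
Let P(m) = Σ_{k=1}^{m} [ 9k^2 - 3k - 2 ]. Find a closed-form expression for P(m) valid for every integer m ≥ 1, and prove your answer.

We claim P(m) = m(3m^2 + 3m - 2) for all m ≥ 1.
For the base case m = 1: P(1) = 4, and the closed form gives 4. They agree.
Inductive step: assume the claim holds for m = k, so P(k) = k(3k^2 + 3k - 2).
Then P(k+1) = P(k) + (9k^2 + 15k + 4) = (k(3k^2 + 3k - 2)) + (9k^2 + 15k + 4).
Simplifying, P(k+1) = (k + 1)(3k^2 + 9k + 4) = (k+1)(3(k+1)^2 + 3(k+1) - 2),
which is the closed form with m = k+1.
By the principle of mathematical induction, the result holds for all m ≥ 1.

P(m) = m(3m^2 + 3m - 2)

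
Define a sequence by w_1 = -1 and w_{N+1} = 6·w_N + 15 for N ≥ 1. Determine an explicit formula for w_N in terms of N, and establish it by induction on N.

Computing the first terms: w_1 = -1, w_2 = 9, w_3 = 69. This suggests w_N = 2·6^(N - 1) - 3.
Base case (N = 1): the formula gives -1 = -1 = w_1.
Suppose the result is true for N = i, so w_i = 2·6^(i - 1) - 3.
Then w_{i+1} = 6·w_i + 15 = 6·(2·6^(i - 1) - 3) + 15 = 2·6^i - 3 = 2·6^((i+1) - 1) - 3,
which is the claimed formula at N = i+1.
By the principle of mathematical induction, the result holds for all N ≥ 1.

w_N = 2·6^(N - 1) - 3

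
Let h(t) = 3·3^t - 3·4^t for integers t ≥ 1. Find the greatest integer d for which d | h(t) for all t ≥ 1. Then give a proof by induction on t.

Computing the first values: h(1) = -3 and h(2) = -21; gcd(-3, -21) = 3, so d ≤ 3.
We prove 3 | 3·3^t - 3·4^t for all t ≥ 1 by induction on t.
For the base case t = 1: h(1) = -3 = 3·(-1), so 3 | h(1).
For the inductive step, assume it holds for an arbitrary m ≥ 1, i.e. 3 | h(m). Then
h(m+1) − 4·h(m) = (3·3^(m+1) - 3·4^(m+1)) − 4·(3·3^m - 3·4^m) = (3)·3^m·(3 − 4) = (-3)·3^m. Since 3 | h(m) by the inductive hypothesis, 3 | 4·h(m); and 3 | -3 since -3 = 3·-1. Therefore 3 | h(m+1).
By induction, the statement is established for all t ≥ 1.
Therefore the largest such d is 3.

d = 3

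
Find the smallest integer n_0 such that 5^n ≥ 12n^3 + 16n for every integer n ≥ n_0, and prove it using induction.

At n = 4: 625 < 832, so the inequality fails and n_0 ≥ 5. We prove 5^n ≥ 12n^3 + 16n for all n ≥ 5.
Base step (n = 5): 5^n = 3125 and 12n^3 + 16n = 1580, so 3125 ≥ 1580.
Inductive step: suppose the statement holds for some p ≥ 5, so 5^p ≥ 12p^3 + 16p.
Then 5^(p + 1) = 5·(5^p) ≥ 5·(12p^3 + 16p).
Also, for p ≥ 5 we have 5·(12p^3 + 16p) ≥ 12(p+1)^3 + 16(p+1), since 5·(12p^3 + 16p) − (12(p+1)^3 + 16(p+1)) = 48p^3 - 36p^2 + 28p - 28, which is nonnegative for all p ≥ 5.
Combining, 5^(p + 1) ≥ 12(p+1)^3 + 16(p+1).
Hence, by induction on n, the claim holds for every n ≥ 5.
Hence the smallest such n_0 is 5.

n_0 = 5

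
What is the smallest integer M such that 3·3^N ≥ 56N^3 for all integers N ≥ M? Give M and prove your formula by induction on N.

M = 9

At N = 8: 19683 < 28672, so the inequality fails and M ≥ 9. We prove 3·3^N ≥ 56N^3 for all N ≥ 9.
Base case (N = 9): 3·3^N = 59049 and 56N^3 = 40824, so 59049 ≥ 40824.
For the inductive step, assume it holds for an arbitrary m ≥ 9, so 3·3^m ≥ 56m^3.
Then 3·3^(m + 1) = 3·(3·3^m) ≥ 3·(56m^3).
Also, for m ≥ 9 we have 3·(56m^3) ≥ 56(m+1)^3, since 3 ≥ (1 + 1/m)^3 for all m ≥ 9.
Combining, 3·3^(m + 1) ≥ 56(m+1)^3.
By the principle of mathematical induction, the result holds for all N ≥ 9.
Hence the smallest such M is 9.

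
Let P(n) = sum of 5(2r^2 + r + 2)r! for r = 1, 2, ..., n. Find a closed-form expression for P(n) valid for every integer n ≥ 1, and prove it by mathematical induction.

We claim P(n) = (10n + 5)(n + 1)! - 5 for all n ≥ 1.
When n = 1: P(1) = 25, and the closed form gives 25. They agree.
For the inductive step, assume it holds for an arbitrary r ≥ 1, so P(r) = (10r + 5)(r + 1)! - 5.
Then P(r+1) = P(r) + (5(2r^2 + 5r + 5)(r + 1)!) = ((10r + 5)(r + 1)! - 5) + (5(2r^2 + 5r + 5)(r + 1)!).
Simplifying, P(r+1) = (10(r+1) + 5)((r+1) + 1)! - 5,
which is the closed form with n = r+1.
By induction, the statement is established for all n ≥ 1.

P(n) = (10n + 5)(n + 1)! - 5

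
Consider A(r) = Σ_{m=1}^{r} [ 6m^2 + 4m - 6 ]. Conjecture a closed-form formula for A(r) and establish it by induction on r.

A(r) = r(r + 3)(2r - 1)

We claim A(r) = r(r + 3)(2r - 1) for all r ≥ 1.
When r = 1: A(1) = 4, and the closed form gives 4. They agree.
Inductive step: assume the claim holds for r = m, so A(m) = m(2m^2 + 5m - 3).
Then A(m+1) = A(m) + (6m^2 + 16m + 4) = (m(2m^2 + 5m - 3)) + (6m^2 + 16m + 4).
Simplifying, A(m+1) = (m + 1)(m + 4)(2m + 1) = (m+1)((m+1) + 3)(2(m+1) - 1),
which is the closed form with r = m+1.
By the principle of mathematical induction, the result holds for all r ≥ 1.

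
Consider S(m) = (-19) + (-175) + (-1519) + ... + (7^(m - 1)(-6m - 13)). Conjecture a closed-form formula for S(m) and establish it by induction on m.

We claim S(m) = -7^m(m + 2) + 2 for all m ≥ 1.
For the base case m = 1: S(1) = -19, and the closed form gives -19. They agree.
Inductive step: assume the claim holds for m = p, so S(p) = -7^p(p + 2) + 2.
Then S(p+1) = S(p) + (7^p(-6p - 19)) = (-7^p(p + 2) + 2) + (7^p(-6p - 19)).
Simplifying, S(p+1) = -7·7^p·p - 21·7^p + 2 = -7^(p+1)((p+1) + 2) + 2,
which is the closed form with m = p+1.
This completes the induction.

S(m) = -7^m(m + 2) + 2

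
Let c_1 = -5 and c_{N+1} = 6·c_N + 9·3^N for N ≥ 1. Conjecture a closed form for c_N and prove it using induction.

Computing the first terms: c_1 = -5, c_2 = -3, c_3 = 63. This suggests c_N = -3^(N + 1) + 4·6^(N - 1).
When N = 1: the formula gives -5 = -5 = c_1.
Inductive step: assume the claim holds for N = m, so c_m = -3^(m + 1) + 4·6^(m - 1).
Then c_{m+1} = 6·c_m + 9·3^m = 6·(-3^(m + 1) + 4·6^(m - 1)) + 9·3^m = -3^(m + 2) + 4·6^m = -3^((m+1) + 1) + 4·6^((m+1) - 1),
which is the claimed formula at N = m+1.
Hence, by induction on N, the claim holds for every N ≥ 1.

c_N = -3^(N + 1) + 4·6^(N - 1)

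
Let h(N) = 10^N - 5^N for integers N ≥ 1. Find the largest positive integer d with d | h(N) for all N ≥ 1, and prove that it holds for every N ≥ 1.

Computing the first values: h(1) = 5 and h(2) = 75; gcd(5, 75) = 5, so d ≤ 5.
We prove 5 | 10^N - 5^N for all N ≥ 1 by induction on N.
Base case (N = 1): h(1) = 5 = 5·(1), so 5 | h(1).
Suppose the result is true for N = m, i.e. 5 | h(m). Then
10^{m+1} − 5^{m+1} = 10·10^m − 5·5^m = 10·(10^m − 5^m) + (5)·5^m. The first term is divisible by 5 by the inductive hypothesis, and the second term (5)·5^m is divisible by 5 since 5 | 5. Hence 5 | h(m+1).
This completes the induction.
Therefore the largest such d is 5.

d = 5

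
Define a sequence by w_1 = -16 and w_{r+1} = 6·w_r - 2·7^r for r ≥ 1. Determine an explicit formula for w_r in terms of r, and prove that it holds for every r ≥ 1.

Computing the first terms: w_1 = -16, w_2 = -110, w_3 = -758. This suggests w_r = -2·6^(r - 1) - 2·7^r.
Base step (r = 1): the formula gives -16 = -16 = w_1.
Suppose the result is true for r = p, so w_p = -2·6^(p - 1) - 2·7^p.
Then w_{p+1} = 6·w_p - 2·7^p = 6·(-2·6^(p - 1) - 2·7^p) - 2·7^p = -2·6^p - 2·7^(p + 1) = -2·6^((p+1) - 1) - 2·7^(p+1),
which is the claimed formula at r = p+1.
Hence, by induction on r, the claim holds for every r ≥ 1.

w_r = -2·6^(r - 1) - 2·7^r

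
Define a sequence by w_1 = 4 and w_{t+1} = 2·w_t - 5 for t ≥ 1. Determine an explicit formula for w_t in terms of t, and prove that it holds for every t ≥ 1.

Computing the first terms: w_1 = 4, w_2 = 3, w_3 = 1. This suggests w_t = -2^(t - 1) + 5.
Base step (t = 1): the formula gives 4 = 4 = w_1.
Inductive step: assume the claim holds for t = j, so w_j = -2^(j - 1) + 5.
Then w_{j+1} = 2·w_j - 5 = 2·(-2^(j - 1) + 5) - 5 = -2^j + 5 = -2^((j+1) - 1) + 5,
which is the claimed formula at t = j+1.
By the principle of mathematical induction, the result holds for all t ≥ 1.

w_t = -2^(t - 1) + 5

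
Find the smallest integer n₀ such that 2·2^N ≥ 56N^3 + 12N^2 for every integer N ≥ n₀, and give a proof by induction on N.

At N = 17: 262144 < 278596, so the inequality fails and n₀ ≥ 18. We prove 2·2^N ≥ 56N^3 + 12N^2 for all N ≥ 18.
For the base case N = 18: 2·2^N = 524288 and 56N^3 + 12N^2 = 330480, so 524288 ≥ 330480.
For the inductive step, assume it holds for an arbitrary i ≥ 18, so 2·2^i ≥ 56i^3 + 12i^2.
Then 2·2^(i + 1) = 2·(2·2^i) ≥ 2·(56i^3 + 12i^2).
Also, for i ≥ 18 we have 2·(56i^3 + 12i^2) ≥ 56(i+1)^3 + 12(i+1)^2, since 2·(56i^3 + 12i^2) − (56(i+1)^3 + 12(i+1)^2) = 56i^3 - 156i^2 - 192i - 68, which is nonnegative for all i ≥ 18.
Combining, 2·2^(i + 1) ≥ 56(i+1)^3 + 12(i+1)^2.
By induction, the statement is established for all N ≥ 18.
Hence the smallest such n₀ is 18.

n₀ = 18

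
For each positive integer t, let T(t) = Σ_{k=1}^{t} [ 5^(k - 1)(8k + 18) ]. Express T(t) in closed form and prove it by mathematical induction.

We claim T(t) = 2·5^t(t + 2) - 4 for all t ≥ 1.
Base case (t = 1): T(1) = 26, and the closed form gives 26. They agree.
Inductive step: suppose the statement holds for some k ≥ 1, so T(k) = 2·5^k(k + 2) - 4.
Then T(k+1) = T(k) + (5^k(8k + 26)) = (2·5^k(k + 2) - 4) + (5^k(8k + 26)).
Simplifying, T(k+1) = 10·5^k·k + 30·5^k - 4 = 2·5^(k+1)((k+1) + 2) - 4,
which is the closed form with t = k+1.
By induction, the statement is established for all t ≥ 1.

T(t) = 2·5^t(t + 2) - 4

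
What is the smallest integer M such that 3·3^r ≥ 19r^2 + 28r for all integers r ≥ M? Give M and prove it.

At r = 4: 243 < 416, so the inequality fails and M ≥ 5. We prove 3·3^r ≥ 19r^2 + 28r for all r ≥ 5.
Base step (r = 5): 3·3^r = 729 and 19r^2 + 28r = 615, so 729 ≥ 615.
Inductive step: suppose the statement holds for some p ≥ 5, so 3·3^p ≥ 19p^2 + 28p.
Then 3·3^(p + 1) = 3·(3·3^p) ≥ 3·(19p^2 + 28p).
Also, for p ≥ 5 we have 3·(19p^2 + 28p) ≥ 19(p+1)^2 + 28(p+1), since 3·(19p^2 + 28p) − (19(p+1)^2 + 28(p+1)) = 38p^2 + 18p - 47, which is nonnegative for all p ≥ 5.
Combining, 3·3^(p + 1) ≥ 19(p+1)^2 + 28(p+1).
This completes the induction.
Hence the smallest such M is 5.

M = 5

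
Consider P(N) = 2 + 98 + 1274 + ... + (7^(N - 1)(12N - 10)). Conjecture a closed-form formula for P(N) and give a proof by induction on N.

P(N) = 2·7^N(N - 1) + 2

We claim P(N) = 2·7^N(N - 1) + 2 for all N ≥ 1.
Base step (N = 1): P(1) = 2, and the closed form gives 2. They agree.
Suppose the result is true for N = k, so P(k) = 2·7^k(k - 1) + 2.
Then P(k+1) = P(k) + (7^k(12k + 2)) = (2·7^k(k - 1) + 2) + (7^k(12k + 2)).
Simplifying, P(k+1) = 14·7^k·k + 2 = 2·7^(k+1)((k+1) - 1) + 2,
which is the closed form with N = k+1.
By induction, the statement is established for all N ≥ 1.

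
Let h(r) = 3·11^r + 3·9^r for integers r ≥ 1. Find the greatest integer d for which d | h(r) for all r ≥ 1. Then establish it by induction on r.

d = 6

Computing the first values: h(1) = 60 and h(2) = 606; gcd(60, 606) = 6, so d ≤ 6.
We prove 6 | 3·11^r + 3·9^r for all r ≥ 1 by induction on r.
Base step (r = 1): h(1) = 60 = 6·(10), so 6 | h(1).
Inductive step: assume the claim holds for r = j, i.e. 6 | h(j). Then
h(j+1) − 11·h(j) = (3·11^(j+1) + 3·9^(j+1)) − 11·(3·11^j + 3·9^j) = (3)·9^j·(9 − 11) = (-6)·9^j. Since 6 | h(j) by the inductive hypothesis, 6 | 11·h(j); and 6 | -6 since -6 = 6·-1. Therefore 6 | h(j+1).
By induction, the statement is established for all r ≥ 1.
Therefore the largest such d is 6.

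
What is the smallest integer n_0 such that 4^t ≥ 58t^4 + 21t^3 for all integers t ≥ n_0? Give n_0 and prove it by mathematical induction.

At t = 9: 262144 < 395847, so the inequality fails and n_0 ≥ 10. We prove 4^t ≥ 58t^4 + 21t^3 for all t ≥ 10.
For the base case t = 10: 4^t = 1048576 and 58t^4 + 21t^3 = 601000, so 1048576 ≥ 601000.
Inductive step: assume the claim holds for t = i, so 4^i ≥ 58i^4 + 21i^3.
Then 4^(i + 1) = 4·(4^i) ≥ 4·(58i^4 + 21i^3).
Also, for i ≥ 10 we have 4·(58i^4 + 21i^3) ≥ 58(i+1)^4 + 21(i+1)^3, since 4·(58i^4 + 21i^3) − (58(i+1)^4 + 21(i+1)^3) = 174i^4 - 169i^3 - 411i^2 - 295i - 79, which is nonnegative for all i ≥ 10.
Combining, 4^(i + 1) ≥ 58(i+1)^4 + 21(i+1)^3.
This completes the induction.
Hence the smallest such n_0 is 10.

n_0 = 10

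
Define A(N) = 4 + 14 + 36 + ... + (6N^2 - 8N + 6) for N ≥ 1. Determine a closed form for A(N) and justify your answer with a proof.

We claim A(N) = N(2N^2 - N + 3) for all N ≥ 1.
Base case (N = 1): A(1) = 4, and the closed form gives 4. They agree.
Suppose the result is true for N = r, so A(r) = r(2r^2 - r + 3).
Then A(r+1) = A(r) + (6r^2 + 4r + 4) = (r(2r^2 - r + 3)) + (6r^2 + 4r + 4).
Simplifying, A(r+1) = (r + 1)(2r^2 + 3r + 4) = (r+1)(2(r+1)^2 - (r+1) + 3),
which is the closed form with N = r+1.
This completes the induction.

A(N) = N(2N^2 - N + 3)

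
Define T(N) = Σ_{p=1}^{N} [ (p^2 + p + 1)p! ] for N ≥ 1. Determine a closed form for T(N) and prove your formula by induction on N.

We claim T(N) = (N + 1)(N + 1)! - 1 for all N ≥ 1.
Base case (N = 1): T(1) = 3, and the closed form gives 3. They agree.
For the inductive step, assume it holds for an arbitrary p ≥ 1, so T(p) = (p + 1)(p + 1)! - 1.
Then T(p+1) = T(p) + ((p^2 + 3p + 3)(p + 1)!) = ((p + 1)(p + 1)! - 1) + ((p^2 + 3p + 3)(p + 1)!).
Simplifying, T(p+1) = ((p+1) + 1)((p+1) + 1)! - 1,
which is the closed form with N = p+1.
This completes the induction.

T(N) = (N + 1)(N + 1)! - 1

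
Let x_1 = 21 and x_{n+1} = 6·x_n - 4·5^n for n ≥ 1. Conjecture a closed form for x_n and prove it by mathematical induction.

x_n = 4·5^n + 6^(n - 1)

Computing the first terms: x_1 = 21, x_2 = 106, x_3 = 536. This suggests x_n = 4·5^n + 6^(n - 1).
For the base case n = 1: the formula gives 21 = 21 = x_1.
For the inductive step, assume it holds for an arbitrary m ≥ 1, so x_m = 4·5^m + 6^(m - 1).
Then x_{m+1} = 6·x_m - 4·5^m = 6·(4·5^m + 6^(m - 1)) - 4·5^m = 4·5^(m + 1) + 6^m = 4·5^(m+1) + 6^((m+1) - 1),
which is the claimed formula at n = m+1.
By the principle of mathematical induction, the result holds for all n ≥ 1.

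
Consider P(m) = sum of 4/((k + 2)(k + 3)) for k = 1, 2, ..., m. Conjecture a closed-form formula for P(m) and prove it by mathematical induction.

We claim P(m) = 4m/(3(m + 3)) for all m ≥ 1.
When m = 1: P(1) = 1/3, and the closed form gives 1/3. They agree.
Inductive step: suppose the statement holds for some k ≥ 1, so P(k) = 4k/(3(k + 3)).
Then P(k+1) = P(k) + (4/((k + 3)(k + 4))) = (4k/(3(k + 3))) + (4/((k + 3)(k + 4))).
Simplifying, P(k+1) = 4(k + 1)/(3(k + 4)) = 4(k+1)/(3((k+1) + 3)),
which is the closed form with m = k+1.
This completes the induction.

P(m) = 4m/(3(m + 3))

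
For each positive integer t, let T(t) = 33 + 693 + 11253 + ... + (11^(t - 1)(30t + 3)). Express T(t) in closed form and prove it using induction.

We claim T(t) = 3·11^t·t for all t ≥ 1.
Base case (t = 1): T(1) = 33, and the closed form gives 33. They agree.
Suppose the result is true for t = i, so T(i) = 3·11^i·i.
Then T(i+1) = T(i) + (11^i(30i + 33)) = (3·11^i·i) + (11^i(30i + 33)).
Simplifying, T(i+1) = 33·11^i(i + 1) = 3·11^(i+1)·(i+1),
which is the closed form with t = i+1.
This completes the induction.

T(t) = 3·11^t·t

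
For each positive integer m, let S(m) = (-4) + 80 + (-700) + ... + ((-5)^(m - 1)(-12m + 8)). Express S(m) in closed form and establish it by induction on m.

S(m) = (-5)^m(2m - 1) + 1

We claim S(m) = (-5)^m(2m - 1) + 1 for all m ≥ 1.
For the base case m = 1: S(1) = -4, and the closed form gives -4. They agree.
Inductive step: assume the claim holds for m = i, so S(i) = (-5)^i(2i - 1) + 1.
Then S(i+1) = S(i) + ((-5)^i(-12i - 4)) = ((-5)^i(2i - 1) + 1) + ((-5)^i(-12i - 4)).
Simplifying, S(i+1) = -10(-5)^i·i - 5(-5)^i + 1 = (-5)^(i+1)(2(i+1) - 1) + 1,
which is the closed form with m = i+1.
By induction, the statement is established for all m ≥ 1.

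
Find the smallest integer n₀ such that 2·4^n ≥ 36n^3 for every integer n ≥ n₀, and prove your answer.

At n = 5: 2048 < 4500, so the inequality fails and n₀ ≥ 6. We prove 2·4^n ≥ 36n^3 for all n ≥ 6.
Base step (n = 6): 2·4^n = 8192 and 36n^3 = 7776, so 8192 ≥ 7776.
For the inductive step, assume it holds for an arbitrary i ≥ 6, so 2·4^i ≥ 36i^3.
Then 2·4^(i + 1) = 4·(2·4^i) ≥ 4·(36i^3).
Also, for i ≥ 6 we have 4·(36i^3) ≥ 36(i+1)^3, since 4 ≥ (1 + 1/i)^3 for all i ≥ 6.
Combining, 2·4^(i + 1) ≥ 36(i+1)^3.
This completes the induction.
Hence the smallest such n₀ is 6.

n₀ = 6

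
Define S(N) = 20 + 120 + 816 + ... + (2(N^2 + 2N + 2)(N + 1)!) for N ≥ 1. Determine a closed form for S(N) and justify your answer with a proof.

We claim S(N) = (2N + 2)(N + 2)! - 4 for all N ≥ 1.
Base step (N = 1): S(1) = 20, and the closed form gives 20. They agree.
Inductive step: assume the claim holds for N = j, so S(j) = (2j + 2)(j + 2)! - 4.
Then S(j+1) = S(j) + (2(j^2 + 4j + 5)(j + 2)!) = ((2j + 2)(j + 2)! - 4) + (2(j^2 + 4j + 5)(j + 2)!).
Simplifying, S(j+1) = (2(j+1) + 2)((j+1) + 2)! - 4,
which is the closed form with N = j+1.
Hence, by induction on N, the claim holds for every N ≥ 1.

S(N) = (2N + 2)(N + 2)! - 4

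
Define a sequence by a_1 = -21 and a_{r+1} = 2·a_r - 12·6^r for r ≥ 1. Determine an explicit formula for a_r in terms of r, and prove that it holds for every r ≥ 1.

Computing the first terms: a_1 = -21, a_2 = -114, a_3 = -660. This suggests a_r = -3·2^(r - 1) - 3·6^r.
For the base case r = 1: the formula gives -21 = -21 = a_1.
Suppose the result is true for r = k, so a_k = -3·2^(k - 1) - 3·6^k.
Then a_{k+1} = 2·a_k - 12·6^k = 2·(-3·2^(k - 1) - 3·6^k) - 12·6^k = -3·2^k - 3·6^(k + 1) = -3·2^((k+1) - 1) - 3·6^(k+1),
which is the claimed formula at r = k+1.
This completes the induction.

a_r = -3·2^(r - 1) - 3·6^r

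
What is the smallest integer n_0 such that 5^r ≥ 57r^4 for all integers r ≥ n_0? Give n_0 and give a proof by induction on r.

At r = 7: 78125 < 136857, so the inequality fails and n_0 ≥ 8. We prove 5^r ≥ 57r^4 for all r ≥ 8.
Base case (r = 8): 5^r = 390625 and 57r^4 = 233472, so 390625 ≥ 233472.
For the inductive step, assume it holds for an arbitrary m ≥ 8, so 5^m ≥ 57m^4.
Then 5^(m + 1) = 5·(5^m) ≥ 5·(57m^4).
Also, for m ≥ 8 we have 5·(57m^4) ≥ 57(m+1)^4, since 5 ≥ (1 + 1/m)^4 for all m ≥ 8.
Combining, 5^(m + 1) ≥ 57(m+1)^4.
By the principle of mathematical induction, the result holds for all r ≥ 8.
Hence the smallest such n_0 is 8.

n_0 = 8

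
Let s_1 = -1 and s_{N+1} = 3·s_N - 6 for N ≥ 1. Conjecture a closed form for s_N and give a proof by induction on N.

s_N = -4·3^(N - 1) + 3

Computing the first terms: s_1 = -1, s_2 = -9, s_3 = -33. This suggests s_N = -4·3^(N - 1) + 3.
Base step (N = 1): the formula gives -1 = -1 = s_1.
Inductive step: assume the claim holds for N = r, so s_r = -4·3^(r - 1) + 3.
Then s_{r+1} = 3·s_r - 6 = 3·(-4·3^(r - 1) + 3) - 6 = -4·3^r + 3 = -4·3^((r+1) - 1) + 3,
which is the claimed formula at N = r+1.
This completes the induction.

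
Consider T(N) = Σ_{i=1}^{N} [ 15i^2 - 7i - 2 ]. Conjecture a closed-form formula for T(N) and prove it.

We claim T(N) = N(5N^2 + 4N - 3) for all N ≥ 1.
Base case (N = 1): T(1) = 6, and the closed form gives 6. They agree.
Inductive step: assume the claim holds for N = i, so T(i) = i(5i^2 + 4i - 3).
Then T(i+1) = T(i) + (15i^2 + 23i + 6) = (i(5i^2 + 4i - 3)) + (15i^2 + 23i + 6).
Simplifying, T(i+1) = (i + 1)(5i^2 + 14i + 6) = (i+1)(5(i+1)^2 + 4(i+1) - 3),
which is the closed form with N = i+1.
By the principle of mathematical induction, the result holds for all N ≥ 1.

T(N) = N(5N^2 + 4N - 3)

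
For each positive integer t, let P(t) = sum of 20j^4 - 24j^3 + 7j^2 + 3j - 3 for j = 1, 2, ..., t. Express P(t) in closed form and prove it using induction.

P(t) = t(4t^4 + 4t^3 - 3t^2 - t - 1)

We claim P(t) = t(4t^4 + 4t^3 - 3t^2 - t - 1) for all t ≥ 1.
For the base case t = 1: P(1) = 3, and the closed form gives 3. They agree.
Inductive step: suppose the statement holds for some j ≥ 1, so P(j) = j(4j^4 + 4j^3 - 3j^2 - j - 1).
Then P(j+1) = P(j) + (20j^4 + 56j^3 + 55j^2 + 25j + 3) = (j(4j^4 + 4j^3 - 3j^2 - j - 1)) + (20j^4 + 56j^3 + 55j^2 + 25j + 3).
Simplifying, P(j+1) = (j + 1)(4j^4 + 20j^3 + 33j^2 + 21j + 3) = (j+1)(4(j+1)^4 + 4(j+1)^3 - 3(j+1)^2 - (j+1) - 1),
which is the closed form with t = j+1.
This completes the induction.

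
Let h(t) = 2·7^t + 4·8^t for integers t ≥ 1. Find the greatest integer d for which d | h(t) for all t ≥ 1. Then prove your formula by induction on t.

d = 2

Computing the first values: h(1) = 46 and h(2) = 354; gcd(46, 354) = 2, so d ≤ 2.
We prove 2 | 2·7^t + 4·8^t for all t ≥ 1 by induction on t.
Base case (t = 1): h(1) = 46 = 2·(23), so 2 | h(1).
Inductive step: suppose the statement holds for some p ≥ 1, i.e. 2 | h(p). Then
h(p+1) − 8·h(p) = (2·7^(p+1) + 4·8^(p+1)) − 8·(2·7^p + 4·8^p) = (2)·7^p·(7 − 8) = (-2)·7^p. Since 2 | h(p) by the inductive hypothesis, 2 | 8·h(p); and 2 | -2 since -2 = 2·-1. Therefore 2 | h(p+1).
This completes the induction.
Therefore the largest such d is 2.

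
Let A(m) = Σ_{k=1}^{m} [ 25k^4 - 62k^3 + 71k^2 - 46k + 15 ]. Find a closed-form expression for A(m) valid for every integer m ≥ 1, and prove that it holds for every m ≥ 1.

We claim A(m) = m(5m^4 - 3m^3 + m^2 - 3m + 3) for all m ≥ 1.
When m = 1: A(1) = 3, and the closed form gives 3. They agree.
For the inductive step, assume it holds for an arbitrary k ≥ 1, so A(k) = k(5k^4 - 3k^3 + k^2 - 3k + 3).
Then A(k+1) = A(k) + (25k^4 + 38k^3 + 35k^2 + 10k + 3) = (k(5k^4 - 3k^3 + k^2 - 3k + 3)) + (25k^4 + 38k^3 + 35k^2 + 10k + 3).
Simplifying, A(k+1) = (k + 1)(5k^4 + 17k^3 + 22k^2 + 10k + 3) = (k+1)(5(k+1)^4 - 3(k+1)^3 + (k+1)^2 - 3(k+1) + 3),
which is the closed form with m = k+1.
By induction, the statement is established for all m ≥ 1.

A(m) = m(5m^4 - 3m^3 + m^2 - 3m + 3)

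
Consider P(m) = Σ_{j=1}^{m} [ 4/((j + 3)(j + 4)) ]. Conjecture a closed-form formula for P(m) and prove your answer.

We claim P(m) = m/(m + 4) for all m ≥ 1.
When m = 1: P(1) = 1/5, and the closed form gives 1/5. They agree.
Inductive step: assume the claim holds for m = j, so P(j) = j/(j + 4).
Then P(j+1) = P(j) + (4/((j + 4)(j + 5))) = (j/(j + 4)) + (4/((j + 4)(j + 5))).
Simplifying, P(j+1) = (j + 1)/(j + 5) = (j+1)/((j+1) + 4),
which is the closed form with m = j+1.
This completes the induction.

P(m) = m/(m + 4)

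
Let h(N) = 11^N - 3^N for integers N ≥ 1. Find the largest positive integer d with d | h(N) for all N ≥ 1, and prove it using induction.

Computing the first values: h(1) = 8 and h(2) = 112; gcd(8, 112) = 8, so d ≤ 8.
We prove 8 | 11^N - 3^N for all N ≥ 1 by induction on N.
Base step (N = 1): h(1) = 8 = 8·(1), so 8 | h(1).
Suppose the result is true for N = i, i.e. 8 | h(i). Then
11^{i+1} − 3^{i+1} = 11·11^i − 3·3^i = 11·(11^i − 3^i) + (8)·3^i. The first term is divisible by 8 by the inductive hypothesis, and the second term (8)·3^i is divisible by 8 since 8 | 8. Hence 8 | h(i+1).
By induction, the statement is established for all N ≥ 1.
Therefore the largest such d is 8.

d = 8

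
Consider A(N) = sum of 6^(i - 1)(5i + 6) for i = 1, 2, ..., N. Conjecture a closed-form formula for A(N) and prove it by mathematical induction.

A(N) = 6^N(N + 1) - 1

We claim A(N) = 6^N(N + 1) - 1 for all N ≥ 1.
Base case (N = 1): A(1) = 11, and the closed form gives 11. They agree.
Inductive step: suppose the statement holds for some i ≥ 1, so A(i) = 6^i(i + 1) - 1.
Then A(i+1) = A(i) + (6^i(5i + 11)) = (6^i(i + 1) - 1) + (6^i(5i + 11)).
Simplifying, A(i+1) = 6·6^i·i + 12·6^i - 1 = 6^(i+1)((i+1) + 1) - 1,
which is the closed form with N = i+1.
This completes the induction.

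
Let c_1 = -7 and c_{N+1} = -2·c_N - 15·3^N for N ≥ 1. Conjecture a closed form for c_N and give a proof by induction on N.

Computing the first terms: c_1 = -7, c_2 = -31, c_3 = -73. This suggests c_N = -(-2)^N - 3^(N + 1).
When N = 1: the formula gives -7 = -7 = c_1.
Inductive step: suppose the statement holds for some j ≥ 1, so c_j = -(-2)^j - 3^(j + 1).
Then c_{j+1} = -2·c_j - 15·3^j = -2·(-(-2)^j - 3^(j + 1)) - 15·3^j = -(-2)^(j + 1) - 3^(j + 2) = -(-2)^(j+1) - 3^((j+1) + 1),
which is the claimed formula at N = j+1.
By the principle of mathematical induction, the result holds for all N ≥ 1.

c_N = -(-2)^N - 3^(N + 1)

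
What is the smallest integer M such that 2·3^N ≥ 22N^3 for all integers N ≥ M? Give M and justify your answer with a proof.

At N = 7: 4374 < 7546, so the inequality fails and M ≥ 8. We prove 2·3^N ≥ 22N^3 for all N ≥ 8.
Base step (N = 8): 2·3^N = 13122 and 22N^3 = 11264, so 13122 ≥ 11264.
Inductive step: suppose the statement holds for some k ≥ 8, so 2·3^k ≥ 22k^3.
Then 2·3^(k + 1) = 3·(2·3^k) ≥ 3·(22k^3).
Also, for k ≥ 8 we have 3·(22k^3) ≥ 22(k+1)^3, since 3 ≥ (1 + 1/k)^3 for all k ≥ 8.
Combining, 2·3^(k + 1) ≥ 22(k+1)^3.
By induction, the statement is established for all N ≥ 8.
Hence the smallest such M is 8.

M = 8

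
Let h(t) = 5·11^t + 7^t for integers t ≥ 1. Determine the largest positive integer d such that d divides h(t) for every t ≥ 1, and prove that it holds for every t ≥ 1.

Computing the first values: h(1) = 62 and h(2) = 654; gcd(62, 654) = 2, so d ≤ 2.
We prove 2 | 5·11^t + 7^t for all t ≥ 1 by induction on t.
Base case (t = 1): h(1) = 62 = 2·(31), so 2 | h(1).
Suppose the result is true for t = j, i.e. 2 | h(j). Then
h(j+1) − 11·h(j) = (5·11^(j+1) + 7^(j+1)) − 11·(5·11^j + 7^j) = (1)·7^j·(7 − 11) = (-4)·7^j. Since 2 | h(j) by the inductive hypothesis, 2 | 11·h(j); and 2 | -4 since -4 = 2·-2. Therefore 2 | h(j+1).
By the principle of mathematical induction, the result holds for all t ≥ 1.
Therefore the largest such d is 2.

d = 2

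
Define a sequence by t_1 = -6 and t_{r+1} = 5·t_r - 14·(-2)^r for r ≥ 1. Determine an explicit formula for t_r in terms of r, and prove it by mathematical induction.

t_r = -(-2)^(r + 1) - 2·5^(r - 1)

Computing the first terms: t_1 = -6, t_2 = -2, t_3 = -66. This suggests t_r = -(-2)^(r + 1) - 2·5^(r - 1).
For the base case r = 1: the formula gives -6 = -6 = t_1.
Inductive step: assume the claim holds for r = j, so t_j = -(-2)^(j + 1) - 2·5^(j - 1).
Then t_{j+1} = 5·t_j - 14·(-2)^j = 5·(-(-2)^(j + 1) - 2·5^(j - 1)) - 14·(-2)^j = -(-2)^(j + 2) - 2·5^j = -(-2)^((j+1) + 1) - 2·5^((j+1) - 1),
which is the claimed formula at r = j+1.
Hence, by induction on r, the claim holds for every r ≥ 1.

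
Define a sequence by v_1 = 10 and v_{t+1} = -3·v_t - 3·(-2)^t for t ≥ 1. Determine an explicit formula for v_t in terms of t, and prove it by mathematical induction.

Computing the first terms: v_1 = 10, v_2 = -24, v_3 = 60. This suggests v_t = -3(-2)^t + 4(-3)^(t - 1).
Base case (t = 1): the formula gives 10 = 10 = v_1.
Inductive step: assume the claim holds for t = i, so v_i = -3(-2)^i + 4(-3)^(i - 1).
Then v_{i+1} = -3·v_i - 3·(-2)^i = -3·(-3(-2)^i + 4(-3)^(i - 1)) - 3·(-2)^i = -3(-2)^(i + 1) + 4(-3)^i = -3(-2)^(i+1) + 4(-3)^((i+1) - 1),
which is the claimed formula at t = i+1.
This completes the induction.

v_t = -3(-2)^t + 4(-3)^(t - 1)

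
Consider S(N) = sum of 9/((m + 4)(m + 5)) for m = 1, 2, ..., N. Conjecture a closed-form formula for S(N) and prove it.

S(N) = 9N/(5(N + 5))

We claim S(N) = 9N/(5(N + 5)) for all N ≥ 1.
Base case (N = 1): S(1) = 3/10, and the closed form gives 3/10. They agree.
Inductive step: suppose the statement holds for some m ≥ 1, so S(m) = 9m/(5(m + 5)).
Then S(m+1) = S(m) + (9/((m + 5)(m + 6))) = (9m/(5(m + 5))) + (9/((m + 5)(m + 6))).
Simplifying, S(m+1) = 9(m + 1)/(5(m + 6)) = 9(m+1)/(5((m+1) + 5)),
which is the closed form with N = m+1.
Hence, by induction on N, the claim holds for every N ≥ 1.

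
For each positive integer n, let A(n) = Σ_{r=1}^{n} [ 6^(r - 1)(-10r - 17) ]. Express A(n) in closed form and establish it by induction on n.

A(n) = -6^n(2n + 3) + 3

We claim A(n) = -6^n(2n + 3) + 3 for all n ≥ 1.
When n = 1: A(1) = -27, and the closed form gives -27. They agree.
Inductive step: assume the claim holds for n = r, so A(r) = -6^r(2r + 3) + 3.
Then A(r+1) = A(r) + (6^r(-10r - 27)) = (-6^r(2r + 3) + 3) + (6^r(-10r - 27)).
Simplifying, A(r+1) = -12·6^r·r - 30·6^r + 3 = -6^(r+1)(2(r+1) + 3) + 3,
which is the closed form with n = r+1.
By the principle of mathematical induction, the result holds for all n ≥ 1.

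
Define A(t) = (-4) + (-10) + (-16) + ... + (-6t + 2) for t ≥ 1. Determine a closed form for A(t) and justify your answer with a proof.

A(t) = -t(3t + 1)

We claim A(t) = -t(3t + 1) for all t ≥ 1.
When t = 1: A(1) = -4, and the closed form gives -4. They agree.
Inductive step: suppose the statement holds for some i ≥ 1, so A(i) = i(-3i - 1).
Then A(i+1) = A(i) + (-6i - 4) = (i(-3i - 1)) + (-6i - 4).
Simplifying, A(i+1) = -(i + 1)(3i + 4) = -(i+1)(3(i+1) + 1),
which is the closed form with t = i+1.
Hence, by induction on t, the claim holds for every t ≥ 1.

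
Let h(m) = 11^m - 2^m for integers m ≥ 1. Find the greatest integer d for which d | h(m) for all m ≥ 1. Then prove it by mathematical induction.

d = 9

Computing the first values: h(1) = 9 and h(2) = 117; gcd(9, 117) = 9, so d ≤ 9.
We prove 9 | 11^m - 2^m for all m ≥ 1 by induction on m.
When m = 1: h(1) = 9 = 9·(1), so 9 | h(1).
Inductive step: assume the claim holds for m = r, i.e. 9 | h(r). Then
11^{r+1} − 2^{r+1} = 11·11^r − 2·2^r = 11·(11^r − 2^r) + (9)·2^r. The first term is divisible by 9 by the inductive hypothesis, and the second term (9)·2^r is divisible by 9 since 9 | 9. Hence 9 | h(r+1).
This completes the induction.
Therefore the largest such d is 9.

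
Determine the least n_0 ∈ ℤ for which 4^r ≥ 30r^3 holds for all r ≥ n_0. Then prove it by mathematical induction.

n_0 = 7

At r = 6: 4096 < 6480, so the inequality fails and n_0 ≥ 7. We prove 4^r ≥ 30r^3 for all r ≥ 7.
When r = 7: 4^r = 16384 and 30r^3 = 10290, so 16384 ≥ 10290.
Suppose the result is true for r = m, so 4^m ≥ 30m^3.
Then 4^(m + 1) = 4·(4^m) ≥ 4·(30m^3).
Also, for m ≥ 7 we have 4·(30m^3) ≥ 30(m+1)^3, since 4 ≥ (1 + 1/m)^3 for all m ≥ 7.
Combining, 4^(m + 1) ≥ 30(m+1)^3.
Hence, by induction on r, the claim holds for every r ≥ 7.
Hence the smallest such n_0 is 7.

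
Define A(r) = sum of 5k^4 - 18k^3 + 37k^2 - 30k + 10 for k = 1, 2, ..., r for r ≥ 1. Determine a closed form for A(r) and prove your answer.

We claim A(r) = r(r^4 - 2r^3 + 5r^2 - r + 1) for all r ≥ 1.
Base step (r = 1): A(1) = 4, and the closed form gives 4. They agree.
Inductive step: assume the claim holds for r = k, so A(k) = k(k^4 - 2k^3 + 5k^2 - k + 1).
Then A(k+1) = A(k) + (5k^4 + 2k^3 + 13k^2 + 10k + 4) = (k(k^4 - 2k^3 + 5k^2 - k + 1)) + (5k^4 + 2k^3 + 13k^2 + 10k + 4).
Simplifying, A(k+1) = (k + 1)(k^4 + 2k^3 + 5k^2 + 7k + 4) = (k+1)((k+1)^4 - 2(k+1)^3 + 5(k+1)^2 - (k+1) + 1),
which is the closed form with r = k+1.
This completes the induction.

A(r) = r(r^4 - 2r^3 + 5r^2 - r + 1)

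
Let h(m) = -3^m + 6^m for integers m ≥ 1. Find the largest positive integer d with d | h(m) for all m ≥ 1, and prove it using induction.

Computing the first values: h(1) = 3 and h(2) = 27; gcd(3, 27) = 3, so d ≤ 3.
We prove 3 | -3^m + 6^m for all m ≥ 1 by induction on m.
For the base case m = 1: h(1) = 3 = 3·(1), so 3 | h(1).
Inductive step: suppose the statement holds for some p ≥ 1, i.e. 3 | h(p). Then
6^{p+1} − 3^{p+1} = 6·6^p − 3·3^p = 6·(6^p − 3^p) + (3)·3^p. The first term is divisible by 3 by the inductive hypothesis, and the second term (3)·3^p is divisible by 3 since 3 | 3. Hence 3 | h(p+1).
By the principle of mathematical induction, the result holds for all m ≥ 1.
Therefore the largest such d is 3.

d = 3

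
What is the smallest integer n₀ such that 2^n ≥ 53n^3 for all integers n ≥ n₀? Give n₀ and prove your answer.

n₀ = 19

At n = 18: 262144 < 309096, so the inequality fails and n₀ ≥ 19. We prove 2^n ≥ 53n^3 for all n ≥ 19.
For the base case n = 19: 2^n = 524288 and 53n^3 = 363527, so 524288 ≥ 363527.
Suppose the result is true for n = m, so 2^m ≥ 53m^3.
Then 2^(m + 1) = 2·(2^m) ≥ 2·(53m^3).
Also, for m ≥ 19 we have 2·(53m^3) ≥ 53(m+1)^3, since 2 ≥ (1 + 1/m)^3 for all m ≥ 19.
Combining, 2^(m + 1) ≥ 53(m+1)^3.
This completes the induction.
Hence the smallest such n₀ is 19.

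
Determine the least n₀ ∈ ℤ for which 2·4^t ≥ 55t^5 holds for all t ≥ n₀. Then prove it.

n₀ = 12

At t = 11: 8388608 < 8857805, so the inequality fails and n₀ ≥ 12. We prove 2·4^t ≥ 55t^5 for all t ≥ 12.
For the base case t = 12: 2·4^t = 33554432 and 55t^5 = 13685760, so 33554432 ≥ 13685760.
Inductive step: assume the claim holds for t = m, so 2·4^m ≥ 55m^5.
Then 2·4^(m + 1) = 4·(2·4^m) ≥ 4·(55m^5).
Also, for m ≥ 12 we have 4·(55m^5) ≥ 55(m+1)^5, since 4 ≥ (1 + 1/m)^5 for all m ≥ 12.
Combining, 2·4^(m + 1) ≥ 55(m+1)^5.
Hence, by induction on t, the claim holds for every t ≥ 12.
Hence the smallest such n₀ is 12.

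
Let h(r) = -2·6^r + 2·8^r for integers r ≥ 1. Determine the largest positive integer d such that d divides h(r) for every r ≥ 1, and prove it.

Computing the first values: h(1) = 4 and h(2) = 56; gcd(4, 56) = 4, so d ≤ 4.
We prove 4 | -2·6^r + 2·8^r for all r ≥ 1 by induction on r.
Base step (r = 1): h(1) = 4 = 4·(1), so 4 | h(1).
Inductive step: assume the claim holds for r = p, i.e. 4 | h(p). Then
h(p+1) − 8·h(p) = (-2·6^(p+1) + 2·8^(p+1)) − 8·(-2·6^p + 2·8^p) = (-2)·6^p·(6 − 8) = (4)·6^p. Since 4 | h(p) by the inductive hypothesis, 4 | 8·h(p); and 4 | 4 since 4 = 4·1. Therefore 4 | h(p+1).
By induction, the statement is established for all r ≥ 1.
Therefore the largest such d is 4.

d = 4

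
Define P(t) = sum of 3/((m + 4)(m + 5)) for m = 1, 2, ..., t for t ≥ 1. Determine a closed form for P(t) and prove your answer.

We claim P(t) = 3t/(5(t + 5)) for all t ≥ 1.
Base step (t = 1): P(1) = 1/10, and the closed form gives 1/10. They agree.
Inductive step: assume the claim holds for t = m, so P(m) = 3m/(5(m + 5)).
Then P(m+1) = P(m) + (3/((m + 5)(m + 6))) = (3m/(5(m + 5))) + (3/((m + 5)(m + 6))).
Simplifying, P(m+1) = 3(m + 1)/(5(m + 6)) = 3(m+1)/(5((m+1) + 5)),
which is the closed form with t = m+1.
Hence, by induction on t, the claim holds for every t ≥ 1.

P(t) = 3t/(5(t + 5))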